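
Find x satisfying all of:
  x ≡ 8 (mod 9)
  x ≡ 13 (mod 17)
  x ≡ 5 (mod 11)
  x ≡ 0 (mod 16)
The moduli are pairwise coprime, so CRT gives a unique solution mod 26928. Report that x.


Product of moduli M = 9 · 17 · 11 · 16 = 26928.
Merge one congruence at a time:
  Start: x ≡ 8 (mod 9).
  Combine with x ≡ 13 (mod 17); new modulus lcm = 153.
    Write x = 8 + 9·t and substitute into x ≡ 13 (mod 17): 9·t ≡ 13 − 8 = 5 (mod 17).
    The inverse of 9 mod 17 is 2 (since 9·2 = 18 = 1·17 + 1), so t ≡ 2·5 = 10 ≡ 10 (mod 17).
    Then x = 8 + 9·10 = 98, valid modulo lcm(9, 17) = 153: x ≡ 98 (mod 153).
  Combine with x ≡ 5 (mod 11); new modulus lcm = 1683.
    Write x = 98 + 153·t and substitute into x ≡ 5 (mod 11): 153·t ≡ 5 − 98 = -93 (mod 11).
    Reduce coefficients mod 11: 10·t ≡ 6 (mod 11).
    The inverse of 10 mod 11 is 10 (since 10·10 = 100 = 9·11 + 1), so t ≡ 10·6 = 60 ≡ 5 (mod 11).
    Then x = 98 + 153·5 = 863, valid modulo lcm(153, 11) = 1683: x ≡ 863 (mod 1683).
  Combine with x ≡ 0 (mod 16); new modulus lcm = 26928.
    Write x = 863 + 1683·t and substitute into x ≡ 0 (mod 16): 1683·t ≡ 0 − 863 = -863 (mod 16).
    Reduce coefficients mod 16: 3·t ≡ 1 (mod 16).
    The inverse of 3 mod 16 is 11 (since 3·11 = 33 = 2·16 + 1), so t ≡ 11·1 = 11 ≡ 11 (mod 16).
    Then x = 863 + 1683·11 = 19376, valid modulo lcm(1683, 16) = 26928: x ≡ 19376 (mod 26928).
Verify against each original: 19376 mod 9 = 8, 19376 mod 17 = 13, 19376 mod 11 = 5, 19376 mod 16 = 0.

x ≡ 19376 (mod 26928).


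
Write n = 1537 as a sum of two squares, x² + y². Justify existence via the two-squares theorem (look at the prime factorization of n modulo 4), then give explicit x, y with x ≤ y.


Step 1: Factor n = 1537 = 29 · 53.
Step 2: Check the mod-4 condition on each prime factor: 29 ≡ 1 (mod 4), exponent 1; 53 ≡ 1 (mod 4), exponent 1.
All primes ≡ 3 (mod 4) appear to even exponent (or don't appear), so by the two-squares theorem n IS expressible as a sum of two squares.
Step 3: Build a representation. Here n = 29 · 53 is a product of primes ≡ 1 (mod 4). Each prime p ≡ 1 (mod 4) is itself a sum of two squares; find a² by testing p − a² for a perfect square:
  29: 29 − 1² = 28, 29 − 2² = 25 = 5² ⇒ 29 = 2² + 5².
  53: 53 − 1² = 52, 53 − 2² = 49 = 7² ⇒ 53 = 2² + 7².
  Combine using the Brahmagupta–Fibonacci identity (a² + b²)(c² + d²) = (ac − bd)² + (ad + bc)² = (ac + bd)² + (ad − bc)²:
  29 · 53 = 1537: from (2² + 5²)(2² + 7²), take (2·2 − 5·7, 2·7 + 5·2) = (4 − 35, 14 + 10) = (-31, 24); dropping signs (only squares matter) gives (31, 24); check 31² + 24² = 961 + 576 = 1537 ✓.
Step 4: Order so x ≤ y and verify: 24² + 31² = 576 + 961 = 1537 = n. ✓

n = 1537 = 24² + 31² (one valid representation with x ≤ y).


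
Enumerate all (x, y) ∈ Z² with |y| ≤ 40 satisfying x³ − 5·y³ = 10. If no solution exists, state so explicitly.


The equation is x³ - 5y³ = 10. For fixed y, x³ = 5·y³ + 10, so a solution requires the RHS to be a perfect cube.
Strategy: iterate y from -40 to 40, compute RHS = 5·y³ + 10, and check whether it is a (positive or negative) perfect cube.
Check small values of y:
  y = 0: RHS = 10 is not a perfect cube.
  y = 1: RHS = 15 is not a perfect cube.
  y = -1: RHS = 5 is not a perfect cube.
  y = 2: RHS = 50 is not a perfect cube.
  y = -2: RHS = -30 is not a perfect cube.
  y = 3: RHS = 145 is not a perfect cube.
  y = -3: RHS = -125 = (-5)³ ⇒ x = -5 works.
Continuing the search up to |y| = 40 finds no further solutions beyond those listed.
Collected solutions: (-5, -3).

Solutions (with |y| ≤ 40): (-5, -3).


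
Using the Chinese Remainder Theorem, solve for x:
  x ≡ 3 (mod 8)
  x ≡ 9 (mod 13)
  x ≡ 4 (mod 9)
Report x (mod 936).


Moduli 8, 13, 9 are pairwise coprime; by CRT there is a unique solution modulo M = 8 · 13 · 9 = 936.
Solve pairwise, accumulating the modulus:
  Start with x ≡ 3 (mod 8).
  Combine with x ≡ 9 (mod 13): since gcd(8, 13) = 1, we get a unique residue mod 104.
    Write x = 3 + 8·t and substitute into x ≡ 9 (mod 13): 8·t ≡ 9 − 3 = 6 (mod 13).
    The inverse of 8 mod 13 is 5 (since 8·5 = 40 = 3·13 + 1), so t ≡ 5·6 = 30 ≡ 4 (mod 13).
    Then x = 3 + 8·4 = 35, valid modulo lcm(8, 13) = 104: x ≡ 35 (mod 104).
  Combine with x ≡ 4 (mod 9): since gcd(104, 9) = 1, we get a unique residue mod 936.
    Write x = 35 + 104·t and substitute into x ≡ 4 (mod 9): 104·t ≡ 4 − 35 = -31 (mod 9).
    Reduce coefficients mod 9: 5·t ≡ 5 (mod 9).
    The inverse of 5 mod 9 is 2 (since 5·2 = 10 = 1·9 + 1), so t ≡ 2·5 = 10 ≡ 1 (mod 9).
    Then x = 35 + 104·1 = 139, valid modulo lcm(104, 9) = 936: x ≡ 139 (mod 936).
Verify: 139 mod 8 = 3 ✓, 139 mod 13 = 9 ✓, 139 mod 9 = 4 ✓.

x ≡ 139 (mod 936).


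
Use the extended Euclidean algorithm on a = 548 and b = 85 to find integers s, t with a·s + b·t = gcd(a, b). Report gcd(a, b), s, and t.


Euclidean algorithm on (548, 85) — divide until remainder is 0:
  548 = 6 · 85 + 38
  85 = 2 · 38 + 9
  38 = 4 · 9 + 2
  9 = 4 · 2 + 1
  2 = 2 · 1 + 0
gcd(548, 85) = 1.
Track Bezout coefficients alongside the remainders: start with r₀ = 548 = a·1 + b·0 (s = 1, t = 0) and r₁ = 85 = a·0 + b·1 (s = 0, t = 1); each new remainder r_{k+1} = r_{k-1} − q_k·r_k inherits s_{k+1} = s_{k-1} − q_k·s_k, t_{k+1} = t_{k-1} − q_k·t_k, so r_k = a·s_k + b·t_k at every step:
  q = 6: r = 38, s = 1 − 6·0 = 1, t = 0 − 6·1 = -6  (check: 548·1 + 85·(-6) = 38)
  q = 2: r = 9, s = 0 − 2·1 = -2, t = 1 − 2·(-6) = 13  (check: 548·(-2) + 85·13 = 9)
  q = 4: r = 2, s = 1 − 4·(-2) = 9, t = -6 − 4·13 = -58  (check: 548·9 + 85·(-58) = 2)
  q = 4: r = 1, s = -2 − 4·9 = -38, t = 13 − 4·(-58) = 245  (check: 548·(-38) + 85·245 = 1)
The row with r = 1 (the gcd) gives the Bezout coefficients s = -38, t = 245.
Result: 548 · (-38) + 85 · (245) = 1.

gcd(548, 85) = 1; s = -38, t = 245 (check: 548·(-38) + 85·245 = 1).


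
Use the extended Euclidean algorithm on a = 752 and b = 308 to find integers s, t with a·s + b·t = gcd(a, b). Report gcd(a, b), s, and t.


Euclidean algorithm on (752, 308) — divide until remainder is 0:
  752 = 2 · 308 + 136
  308 = 2 · 136 + 36
  136 = 3 · 36 + 28
  36 = 1 · 28 + 8
  28 = 3 · 8 + 4
  8 = 2 · 4 + 0
gcd(752, 308) = 4.
Track Bezout coefficients alongside the remainders: start with r₀ = 752 = a·1 + b·0 (s = 1, t = 0) and r₁ = 308 = a·0 + b·1 (s = 0, t = 1); each new remainder r_{k+1} = r_{k-1} − q_k·r_k inherits s_{k+1} = s_{k-1} − q_k·s_k, t_{k+1} = t_{k-1} − q_k·t_k, so r_k = a·s_k + b·t_k at every step:
  q = 2: r = 136, s = 1 − 2·0 = 1, t = 0 − 2·1 = -2  (check: 752·1 + 308·(-2) = 136)
  q = 2: r = 36, s = 0 − 2·1 = -2, t = 1 − 2·(-2) = 5  (check: 752·(-2) + 308·5 = 36)
  q = 3: r = 28, s = 1 − 3·(-2) = 7, t = -2 − 3·5 = -17  (check: 752·7 + 308·(-17) = 28)
  q = 1: r = 8, s = -2 − 1·7 = -9, t = 5 − 1·(-17) = 22  (check: 752·(-9) + 308·22 = 8)
  q = 3: r = 4, s = 7 − 3·(-9) = 34, t = -17 − 3·22 = -83  (check: 752·34 + 308·(-83) = 4)
The row with r = 4 (the gcd) gives the Bezout coefficients s = 34, t = -83.
Result: 752 · (34) + 308 · (-83) = 4.

gcd(752, 308) = 4; s = 34, t = -83 (check: 752·34 + 308·(-83) = 4).


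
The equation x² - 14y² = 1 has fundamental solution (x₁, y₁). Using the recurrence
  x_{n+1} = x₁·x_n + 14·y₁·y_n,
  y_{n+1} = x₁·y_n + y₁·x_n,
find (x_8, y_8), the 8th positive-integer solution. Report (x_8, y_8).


Step 1: Find the fundamental solution (x₁, y₁) of x² - 14y² = 1.
  Expand √14 as a continued fraction. a₀ = ⌊√14⌋ = 3; iterate m_{k+1} = d_k·a_k − m_k, d_{k+1} = (14 − m_{k+1}²)/d_k, a_{k+1} = ⌊(a₀ + m_{k+1})/d_{k+1}⌋ (starting m₀ = 0, d₀ = 1), with convergents p_k = a_k·p_{k-1} + p_{k-2}, q_k = a_k·q_{k-1} + q_{k-2} (p₋₁ = 1, q₋₁ = 0):
  k = 0: a₀ = 3; p₀/q₀ = 3/1; p₀² − 14·q₀² = 9 − 14 = -5.
  k = 1: m = 3, d = 5, a = ⌊(3 + 3)/5⌋ = 1; p/q = (1·3 + 1)/(1·1 + 0) = 4/1; p² − 14·q² = 16 − 14 = 2.
  k = 2: m = 2, d = 2, a = ⌊(3 + 2)/2⌋ = 2; p/q = (2·4 + 3)/(2·1 + 1) = 11/3; p² − 14·q² = 121 − 126 = -5.
  k = 3: m = 2, d = 5, a = ⌊(3 + 2)/5⌋ = 1; p/q = (1·11 + 4)/(1·3 + 1) = 15/4; p² − 14·q² = 225 − 224 = 1.
  The first convergent with p² − 14·q² = 1 gives the fundamental solution (x₁, y₁) = (15, 4).
Step 2: Apply the recurrence (x_{n+1}, y_{n+1}) = (x₁x_n + 14y₁y_n, x₁y_n + y₁x_n) repeatedly.
  From (x_1, y_1) = (15, 4): x_2 = 15·15 + 14·4·4 = 449; y_2 = 15·4 + 4·15 = 120.
  From (x_2, y_2) = (449, 120): x_3 = 15·449 + 14·4·120 = 13455; y_3 = 15·120 + 4·449 = 3596.
  From (x_3, y_3) = (13455, 3596): x_4 = 15·13455 + 14·4·3596 = 403201; y_4 = 15·3596 + 4·13455 = 107760.
  From (x_4, y_4) = (403201, 107760): x_5 = 15·403201 + 14·4·107760 = 12082575; y_5 = 15·107760 + 4·403201 = 3229204.
  From (x_5, y_5) = (12082575, 3229204): x_6 = 15·12082575 + 14·4·3229204 = 362074049; y_6 = 15·3229204 + 4·12082575 = 96768360.
  From (x_6, y_6) = (362074049, 96768360): x_7 = 15·362074049 + 14·4·96768360 = 10850138895; y_7 = 15·96768360 + 4·362074049 = 2899821596.
  From (x_7, y_7) = (10850138895, 2899821596): x_8 = 15·10850138895 + 14·4·2899821596 = 325142092801; y_8 = 15·2899821596 + 4·10850138895 = 86897879520.
Step 3: Verify x_8² - 14·y_8² = 105717380511014096025601 - 105717380511014096025600 = 1 (should be 1). ✓

(x_1, y_1) = (15, 4); (x_8, y_8) = (325142092801, 86897879520).


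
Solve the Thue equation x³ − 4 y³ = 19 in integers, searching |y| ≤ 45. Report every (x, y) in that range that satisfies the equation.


The equation is x³ - 4y³ = 19. For fixed y, x³ = 4·y³ + 19, so a solution requires the RHS to be a perfect cube.
Strategy: iterate y from -45 to 45, compute RHS = 4·y³ + 19, and check whether it is a (positive or negative) perfect cube.
Check small values of y:
  y = 0: RHS = 19 is not a perfect cube.
  y = 1: RHS = 23 is not a perfect cube.
  y = -1: RHS = 15 is not a perfect cube.
  y = 2: RHS = 51 is not a perfect cube.
  y = -2: RHS = -13 is not a perfect cube.
  y = 3: RHS = 127 is not a perfect cube.
  y = -3: RHS = -89 is not a perfect cube.
Continuing the search up to |y| = 45 finds no solutions either.
No (x, y) in the scanned range satisfies the equation.

No integer solutions with |y| ≤ 45.


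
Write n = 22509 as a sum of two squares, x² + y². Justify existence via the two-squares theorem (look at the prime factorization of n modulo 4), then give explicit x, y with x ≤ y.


Step 1: Factor n = 22509 = 3^2 · 41 · 61.
Step 2: Check the mod-4 condition on each prime factor: 3 ≡ 3 (mod 4), exponent 2 (must be even); 41 ≡ 1 (mod 4), exponent 1; 61 ≡ 1 (mod 4), exponent 1.
All primes ≡ 3 (mod 4) appear to even exponent (or don't appear), so by the two-squares theorem n IS expressible as a sum of two squares.
Step 3: Build a representation. Group n = k² · m with k = 3 and m = 41 · 61 = 2501 (a product of primes ≡ 1 (mod 4)); a representation of m scales to one of n via (k·x)² + (k·y)² = k²(x² + y²). Each prime p ≡ 1 (mod 4) is itself a sum of two squares; find a² by testing p − a² for a perfect square:
  41: 41 − 1² = 40, 41 − 2² = 37, 41 − 3² = 32, 41 − 4² = 25 = 5² ⇒ 41 = 4² + 5².
  61: 61 − 1² = 60, 61 − 2² = 57, 61 − 3² = 52, 61 − 4² = 45, 61 − 5² = 36 = 6² ⇒ 61 = 5² + 6².
  Combine using the Brahmagupta–Fibonacci identity (a² + b²)(c² + d²) = (ac − bd)² + (ad + bc)² = (ac + bd)² + (ad − bc)²:
  41 · 61 = 2501: from (4² + 5²)(5² + 6²), take (4·5 − 5·6, 4·6 + 5·5) = (20 − 30, 24 + 25) = (-10, 49); dropping signs (only squares matter) gives (10, 49); check 10² + 49² = 100 + 2401 = 2501 ✓.
  Scale by k = 3: (3·10, 3·49) = (30, 147).
Step 4: Order so x ≤ y and verify: 30² + 147² = 900 + 21609 = 22509 = n. ✓

n = 22509 = 30² + 147² (one valid representation with x ≤ y).


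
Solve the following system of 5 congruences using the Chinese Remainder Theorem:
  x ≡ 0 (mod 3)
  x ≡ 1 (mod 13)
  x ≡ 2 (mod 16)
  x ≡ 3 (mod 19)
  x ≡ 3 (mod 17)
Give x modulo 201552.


Product of moduli M = 3 · 13 · 16 · 19 · 17 = 201552.
Merge one congruence at a time:
  Start: x ≡ 0 (mod 3).
  Combine with x ≡ 1 (mod 13); new modulus lcm = 39.
    Write x = 0 + 3·t and substitute into x ≡ 1 (mod 13): 3·t ≡ 1 − 0 = 1 (mod 13).
    The inverse of 3 mod 13 is 9 (since 3·9 = 27 = 2·13 + 1), so t ≡ 9·1 = 9 ≡ 9 (mod 13).
    Then x = 0 + 3·9 = 27, valid modulo lcm(3, 13) = 39: x ≡ 27 (mod 39).
  Combine with x ≡ 2 (mod 16); new modulus lcm = 624.
    Write x = 27 + 39·t and substitute into x ≡ 2 (mod 16): 39·t ≡ 2 − 27 = -25 (mod 16).
    Reduce coefficients mod 16: 7·t ≡ 7 (mod 16).
    The inverse of 7 mod 16 is 7 (since 7·7 = 49 = 3·16 + 1), so t ≡ 7·7 = 49 ≡ 1 (mod 16).
    Then x = 27 + 39·1 = 66, valid modulo lcm(39, 16) = 624: x ≡ 66 (mod 624).
  Combine with x ≡ 3 (mod 19); new modulus lcm = 11856.
    Write x = 66 + 624·t and substitute into x ≡ 3 (mod 19): 624·t ≡ 3 − 66 = -63 (mod 19).
    Reduce coefficients mod 19: 16·t ≡ 13 (mod 19).
    The inverse of 16 mod 19 is 6 (since 16·6 = 96 = 5·19 + 1), so t ≡ 6·13 = 78 ≡ 2 (mod 19).
    Then x = 66 + 624·2 = 1314, valid modulo lcm(624, 19) = 11856: x ≡ 1314 (mod 11856).
  Combine with x ≡ 3 (mod 17); new modulus lcm = 201552.
    Write x = 1314 + 11856·t and substitute into x ≡ 3 (mod 17): 11856·t ≡ 3 − 1314 = -1311 (mod 17).
    Reduce coefficients mod 17: 7·t ≡ 15 (mod 17).
    The inverse of 7 mod 17 is 5 (since 7·5 = 35 = 2·17 + 1), so t ≡ 5·15 = 75 ≡ 7 (mod 17).
    Then x = 1314 + 11856·7 = 84306, valid modulo lcm(11856, 17) = 201552: x ≡ 84306 (mod 201552).
Verify against each original: 84306 mod 3 = 0, 84306 mod 13 = 1, 84306 mod 16 = 2, 84306 mod 19 = 3, 84306 mod 17 = 3.

x ≡ 84306 (mod 201552).


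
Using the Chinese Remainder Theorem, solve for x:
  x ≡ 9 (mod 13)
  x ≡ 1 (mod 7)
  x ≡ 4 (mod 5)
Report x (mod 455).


Moduli 13, 7, 5 are pairwise coprime; by CRT there is a unique solution modulo M = 13 · 7 · 5 = 455.
Solve pairwise, accumulating the modulus:
  Start with x ≡ 9 (mod 13).
  Combine with x ≡ 1 (mod 7): since gcd(13, 7) = 1, we get a unique residue mod 91.
    Write x = 9 + 13·t and substitute into x ≡ 1 (mod 7): 13·t ≡ 1 − 9 = -8 (mod 7).
    Reduce coefficients mod 7: 6·t ≡ 6 (mod 7).
    The inverse of 6 mod 7 is 6 (since 6·6 = 36 = 5·7 + 1), so t ≡ 6·6 = 36 ≡ 1 (mod 7).
    Then x = 9 + 13·1 = 22, valid modulo lcm(13, 7) = 91: x ≡ 22 (mod 91).
  Combine with x ≡ 4 (mod 5): since gcd(91, 5) = 1, we get a unique residue mod 455.
    Write x = 22 + 91·t and substitute into x ≡ 4 (mod 5): 91·t ≡ 4 − 22 = -18 (mod 5).
    Reduce coefficients mod 5: 1·t ≡ 2 (mod 5).
    So t ≡ 2 (mod 5).
    Then x = 22 + 91·2 = 204, valid modulo lcm(91, 5) = 455: x ≡ 204 (mod 455).
Verify: 204 mod 13 = 9 ✓, 204 mod 7 = 1 ✓, 204 mod 5 = 4 ✓.

x ≡ 204 (mod 455).


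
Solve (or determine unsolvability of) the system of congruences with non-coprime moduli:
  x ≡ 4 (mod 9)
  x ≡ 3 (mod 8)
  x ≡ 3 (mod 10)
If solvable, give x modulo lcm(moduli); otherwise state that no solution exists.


Moduli 9, 8, 10 are not pairwise coprime, so CRT works modulo lcm(m_i) when all pairwise compatibility conditions hold.
Pairwise compatibility: gcd(m_i, m_j) must divide a_i - a_j for every pair.
Merge one congruence at a time:
  Start: x ≡ 4 (mod 9).
  Combine with x ≡ 3 (mod 8): gcd(9, 8) = 1; 3 - 4 = -1, which IS divisible by 1, so compatible.
    Write x = 4 + 9·t and substitute into x ≡ 3 (mod 8): 9·t ≡ 3 − 4 = -1 (mod 8).
    Reduce coefficients mod 8: 1·t ≡ 7 (mod 8).
    So t ≡ 7 (mod 8).
    Then x = 4 + 9·7 = 67, valid modulo lcm(9, 8) = 72: x ≡ 67 (mod 72).
  Combine with x ≡ 3 (mod 10): gcd(72, 10) = 2; 3 - 67 = -64, which IS divisible by 2, so compatible.
    Write x = 67 + 72·t and substitute into x ≡ 3 (mod 10): 72·t ≡ 3 − 67 = -64 (mod 10).
    Divide the congruence (and modulus) by g = 2: 36·t ≡ -32 (mod 5).
    Reduce coefficients mod 5: 1·t ≡ 3 (mod 5).
    So t ≡ 3 (mod 5).
    Then x = 67 + 72·3 = 283, valid modulo lcm(72, 10) = 360: x ≡ 283 (mod 360).
Verify: 283 mod 9 = 4, 283 mod 8 = 3, 283 mod 10 = 3.

x ≡ 283 (mod 360).


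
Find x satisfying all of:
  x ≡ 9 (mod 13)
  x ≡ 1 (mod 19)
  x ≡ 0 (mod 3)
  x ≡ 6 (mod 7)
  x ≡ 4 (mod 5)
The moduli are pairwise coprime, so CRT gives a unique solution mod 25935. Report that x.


Product of moduli M = 13 · 19 · 3 · 7 · 5 = 25935.
Merge one congruence at a time:
  Start: x ≡ 9 (mod 13).
  Combine with x ≡ 1 (mod 19); new modulus lcm = 247.
    Write x = 9 + 13·t and substitute into x ≡ 1 (mod 19): 13·t ≡ 1 − 9 = -8 (mod 19).
    Reduce coefficients mod 19: 13·t ≡ 11 (mod 19).
    The inverse of 13 mod 19 is 3 (since 13·3 = 39 = 2·19 + 1), so t ≡ 3·11 = 33 ≡ 14 (mod 19).
    Then x = 9 + 13·14 = 191, valid modulo lcm(13, 19) = 247: x ≡ 191 (mod 247).
  Combine with x ≡ 0 (mod 3); new modulus lcm = 741.
    Write x = 191 + 247·t and substitute into x ≡ 0 (mod 3): 247·t ≡ 0 − 191 = -191 (mod 3).
    Reduce coefficients mod 3: 1·t ≡ 1 (mod 3).
    So t ≡ 1 (mod 3).
    Then x = 191 + 247·1 = 438, valid modulo lcm(247, 3) = 741: x ≡ 438 (mod 741).
  Combine with x ≡ 6 (mod 7); new modulus lcm = 5187.
    Write x = 438 + 741·t and substitute into x ≡ 6 (mod 7): 741·t ≡ 6 − 438 = -432 (mod 7).
    Reduce coefficients mod 7: 6·t ≡ 2 (mod 7).
    The inverse of 6 mod 7 is 6 (since 6·6 = 36 = 5·7 + 1), so t ≡ 6·2 = 12 ≡ 5 (mod 7).
    Then x = 438 + 741·5 = 4143, valid modulo lcm(741, 7) = 5187: x ≡ 4143 (mod 5187).
  Combine with x ≡ 4 (mod 5); new modulus lcm = 25935.
    Write x = 4143 + 5187·t and substitute into x ≡ 4 (mod 5): 5187·t ≡ 4 − 4143 = -4139 (mod 5).
    Reduce coefficients mod 5: 2·t ≡ 1 (mod 5).
    The inverse of 2 mod 5 is 3 (since 2·3 = 6 = 1·5 + 1), so t ≡ 3·1 = 3 ≡ 3 (mod 5).
    Then x = 4143 + 5187·3 = 19704, valid modulo lcm(5187, 5) = 25935: x ≡ 19704 (mod 25935).
Verify against each original: 19704 mod 13 = 9, 19704 mod 19 = 1, 19704 mod 3 = 0, 19704 mod 7 = 6, 19704 mod 5 = 4.

x ≡ 19704 (mod 25935).


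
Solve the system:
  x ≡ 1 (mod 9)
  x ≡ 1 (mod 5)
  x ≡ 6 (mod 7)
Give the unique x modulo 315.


Moduli 9, 5, 7 are pairwise coprime; by CRT there is a unique solution modulo M = 9 · 5 · 7 = 315.
Solve pairwise, accumulating the modulus:
  Start with x ≡ 1 (mod 9).
  Combine with x ≡ 1 (mod 5): since gcd(9, 5) = 1, we get a unique residue mod 45.
    Write x = 1 + 9·t and substitute into x ≡ 1 (mod 5): 9·t ≡ 1 − 1 = 0 (mod 5).
    Reduce coefficients mod 5: 4·t ≡ 0 (mod 5).
    The inverse of 4 mod 5 is 4 (since 4·4 = 16 = 3·5 + 1), so t ≡ 4·0 = 0 ≡ 0 (mod 5).
    Then x = 1 + 9·0 = 1, valid modulo lcm(9, 5) = 45: x ≡ 1 (mod 45).
  Combine with x ≡ 6 (mod 7): since gcd(45, 7) = 1, we get a unique residue mod 315.
    Write x = 1 + 45·t and substitute into x ≡ 6 (mod 7): 45·t ≡ 6 − 1 = 5 (mod 7).
    Reduce coefficients mod 7: 3·t ≡ 5 (mod 7).
    The inverse of 3 mod 7 is 5 (since 3·5 = 15 = 2·7 + 1), so t ≡ 5·5 = 25 ≡ 4 (mod 7).
    Then x = 1 + 45·4 = 181, valid modulo lcm(45, 7) = 315: x ≡ 181 (mod 315).
Verify: 181 mod 9 = 1 ✓, 181 mod 5 = 1 ✓, 181 mod 7 = 6 ✓.

x ≡ 181 (mod 315).


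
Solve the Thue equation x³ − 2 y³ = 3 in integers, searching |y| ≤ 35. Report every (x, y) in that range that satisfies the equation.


The equation is x³ - 2y³ = 3. For fixed y, x³ = 2·y³ + 3, so a solution requires the RHS to be a perfect cube.
Strategy: iterate y from -35 to 35, compute RHS = 2·y³ + 3, and check whether it is a (positive or negative) perfect cube.
Check small values of y:
  y = 0: RHS = 3 is not a perfect cube.
  y = 1: RHS = 5 is not a perfect cube.
  y = -1: RHS = 1 = (1)³ ⇒ x = 1 works.
  y = 2: RHS = 19 is not a perfect cube.
  y = -2: RHS = -13 is not a perfect cube.
  y = 3: RHS = 57 is not a perfect cube.
  y = -3: RHS = -51 is not a perfect cube.
Continuing, at y = -4: RHS = -125 = (-5)³ ⇒ x = -5 works.
Searching the remaining y in |y| ≤ 35 finds no further solutions.
Collected solutions: (1, -1), (-5, -4).

Solutions (with |y| ≤ 35): (1, -1), (-5, -4).


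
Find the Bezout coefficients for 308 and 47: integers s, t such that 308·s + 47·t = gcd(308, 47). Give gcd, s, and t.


Euclidean algorithm on (308, 47) — divide until remainder is 0:
  308 = 6 · 47 + 26
  47 = 1 · 26 + 21
  26 = 1 · 21 + 5
  21 = 4 · 5 + 1
  5 = 5 · 1 + 0
gcd(308, 47) = 1.
Track Bezout coefficients alongside the remainders: start with r₀ = 308 = a·1 + b·0 (s = 1, t = 0) and r₁ = 47 = a·0 + b·1 (s = 0, t = 1); each new remainder r_{k+1} = r_{k-1} − q_k·r_k inherits s_{k+1} = s_{k-1} − q_k·s_k, t_{k+1} = t_{k-1} − q_k·t_k, so r_k = a·s_k + b·t_k at every step:
  q = 6: r = 26, s = 1 − 6·0 = 1, t = 0 − 6·1 = -6  (check: 308·1 + 47·(-6) = 26)
  q = 1: r = 21, s = 0 − 1·1 = -1, t = 1 − 1·(-6) = 7  (check: 308·(-1) + 47·7 = 21)
  q = 1: r = 5, s = 1 − 1·(-1) = 2, t = -6 − 1·7 = -13  (check: 308·2 + 47·(-13) = 5)
  q = 4: r = 1, s = -1 − 4·2 = -9, t = 7 − 4·(-13) = 59  (check: 308·(-9) + 47·59 = 1)
The row with r = 1 (the gcd) gives the Bezout coefficients s = -9, t = 59.
Result: 308 · (-9) + 47 · (59) = 1.

gcd(308, 47) = 1; s = -9, t = 59 (check: 308·(-9) + 47·59 = 1).


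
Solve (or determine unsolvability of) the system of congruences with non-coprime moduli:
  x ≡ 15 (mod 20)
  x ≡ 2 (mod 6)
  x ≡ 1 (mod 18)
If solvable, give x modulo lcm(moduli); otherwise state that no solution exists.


Moduli 20, 6, 18 are not pairwise coprime, so CRT works modulo lcm(m_i) when all pairwise compatibility conditions hold.
Pairwise compatibility: gcd(m_i, m_j) must divide a_i - a_j for every pair.
Merge one congruence at a time:
  Start: x ≡ 15 (mod 20).
  Combine with x ≡ 2 (mod 6): gcd(20, 6) = 2, and 2 - 15 = -13 is NOT divisible by 2.
    ⇒ system is inconsistent (no integer solution).

No solution (the system is inconsistent).


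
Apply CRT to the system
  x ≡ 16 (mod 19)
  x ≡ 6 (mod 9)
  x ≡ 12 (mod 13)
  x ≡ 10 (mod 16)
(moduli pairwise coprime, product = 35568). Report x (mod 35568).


Product of moduli M = 19 · 9 · 13 · 16 = 35568.
Merge one congruence at a time:
  Start: x ≡ 16 (mod 19).
  Combine with x ≡ 6 (mod 9); new modulus lcm = 171.
    Write x = 16 + 19·t and substitute into x ≡ 6 (mod 9): 19·t ≡ 6 − 16 = -10 (mod 9).
    Reduce coefficients mod 9: 1·t ≡ 8 (mod 9).
    So t ≡ 8 (mod 9).
    Then x = 16 + 19·8 = 168, valid modulo lcm(19, 9) = 171: x ≡ 168 (mod 171).
  Combine with x ≡ 12 (mod 13); new modulus lcm = 2223.
    Write x = 168 + 171·t and substitute into x ≡ 12 (mod 13): 171·t ≡ 12 − 168 = -156 (mod 13).
    Reduce coefficients mod 13: 2·t ≡ 0 (mod 13).
    The inverse of 2 mod 13 is 7 (since 2·7 = 14 = 1·13 + 1), so t ≡ 7·0 = 0 ≡ 0 (mod 13).
    Then x = 168 + 171·0 = 168, valid modulo lcm(171, 13) = 2223: x ≡ 168 (mod 2223).
  Combine with x ≡ 10 (mod 16); new modulus lcm = 35568.
    Write x = 168 + 2223·t and substitute into x ≡ 10 (mod 16): 2223·t ≡ 10 − 168 = -158 (mod 16).
    Reduce coefficients mod 16: 15·t ≡ 2 (mod 16).
    The inverse of 15 mod 16 is 15 (since 15·15 = 225 = 14·16 + 1), so t ≡ 15·2 = 30 ≡ 14 (mod 16).
    Then x = 168 + 2223·14 = 31290, valid modulo lcm(2223, 16) = 35568: x ≡ 31290 (mod 35568).
Verify against each original: 31290 mod 19 = 16, 31290 mod 9 = 6, 31290 mod 13 = 12, 31290 mod 16 = 10.

x ≡ 31290 (mod 35568).


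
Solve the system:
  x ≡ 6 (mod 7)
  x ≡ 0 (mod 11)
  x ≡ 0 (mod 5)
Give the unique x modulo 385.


Moduli 7, 11, 5 are pairwise coprime; by CRT there is a unique solution modulo M = 7 · 11 · 5 = 385.
Solve pairwise, accumulating the modulus:
  Start with x ≡ 6 (mod 7).
  Combine with x ≡ 0 (mod 11): since gcd(7, 11) = 1, we get a unique residue mod 77.
    Write x = 6 + 7·t and substitute into x ≡ 0 (mod 11): 7·t ≡ 0 − 6 = -6 (mod 11).
    Reduce coefficients mod 11: 7·t ≡ 5 (mod 11).
    The inverse of 7 mod 11 is 8 (since 7·8 = 56 = 5·11 + 1), so t ≡ 8·5 = 40 ≡ 7 (mod 11).
    Then x = 6 + 7·7 = 55, valid modulo lcm(7, 11) = 77: x ≡ 55 (mod 77).
  Combine with x ≡ 0 (mod 5): since gcd(77, 5) = 1, we get a unique residue mod 385.
    Write x = 55 + 77·t and substitute into x ≡ 0 (mod 5): 77·t ≡ 0 − 55 = -55 (mod 5).
    Reduce coefficients mod 5: 2·t ≡ 0 (mod 5).
    The inverse of 2 mod 5 is 3 (since 2·3 = 6 = 1·5 + 1), so t ≡ 3·0 = 0 ≡ 0 (mod 5).
    Then x = 55 + 77·0 = 55, valid modulo lcm(77, 5) = 385: x ≡ 55 (mod 385).
Verify: 55 mod 7 = 6 ✓, 55 mod 11 = 0 ✓, 55 mod 5 = 0 ✓.

x ≡ 55 (mod 385).


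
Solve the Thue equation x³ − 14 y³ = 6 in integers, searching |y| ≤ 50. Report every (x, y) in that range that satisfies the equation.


The equation is x³ - 14y³ = 6. For fixed y, x³ = 14·y³ + 6, so a solution requires the RHS to be a perfect cube.
Strategy: iterate y from -50 to 50, compute RHS = 14·y³ + 6, and check whether it is a (positive or negative) perfect cube.
Check small values of y:
  y = 0: RHS = 6 is not a perfect cube.
  y = 1: RHS = 20 is not a perfect cube.
  y = -1: RHS = -8 = (-2)³ ⇒ x = -2 works.
  y = 2: RHS = 118 is not a perfect cube.
  y = -2: RHS = -106 is not a perfect cube.
  y = 3: RHS = 384 is not a perfect cube.
  y = -3: RHS = -372 is not a perfect cube.
Continuing the search up to |y| = 50 finds no further solutions beyond those listed.
Collected solutions: (-2, -1).

Solutions (with |y| ≤ 50): (-2, -1).


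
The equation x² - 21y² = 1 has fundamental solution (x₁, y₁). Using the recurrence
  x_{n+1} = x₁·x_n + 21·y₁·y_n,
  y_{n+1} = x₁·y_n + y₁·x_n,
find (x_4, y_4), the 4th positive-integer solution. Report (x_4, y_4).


Step 1: Find the fundamental solution (x₁, y₁) of x² - 21y² = 1.
  Expand √21 as a continued fraction. a₀ = ⌊√21⌋ = 4; iterate m_{k+1} = d_k·a_k − m_k, d_{k+1} = (21 − m_{k+1}²)/d_k, a_{k+1} = ⌊(a₀ + m_{k+1})/d_{k+1}⌋ (starting m₀ = 0, d₀ = 1), with convergents p_k = a_k·p_{k-1} + p_{k-2}, q_k = a_k·q_{k-1} + q_{k-2} (p₋₁ = 1, q₋₁ = 0):
  k = 0: a₀ = 4; p₀/q₀ = 4/1; p₀² − 21·q₀² = 16 − 21 = -5.
  k = 1: m = 4, d = 5, a = ⌊(4 + 4)/5⌋ = 1; p/q = (1·4 + 1)/(1·1 + 0) = 5/1; p² − 21·q² = 25 − 21 = 4.
  k = 2: m = 1, d = 4, a = ⌊(4 + 1)/4⌋ = 1; p/q = (1·5 + 4)/(1·1 + 1) = 9/2; p² − 21·q² = 81 − 84 = -3.
  k = 3: m = 3, d = 3, a = ⌊(4 + 3)/3⌋ = 2; p/q = (2·9 + 5)/(2·2 + 1) = 23/5; p² − 21·q² = 529 − 525 = 4.
  k = 4: m = 3, d = 4, a = ⌊(4 + 3)/4⌋ = 1; p/q = (1·23 + 9)/(1·5 + 2) = 32/7; p² − 21·q² = 1024 − 1029 = -5.
  k = 5: m = 1, d = 5, a = ⌊(4 + 1)/5⌋ = 1; p/q = (1·32 + 23)/(1·7 + 5) = 55/12; p² − 21·q² = 3025 − 3024 = 1.
  The first convergent with p² − 21·q² = 1 gives the fundamental solution (x₁, y₁) = (55, 12).
Step 2: Apply the recurrence (x_{n+1}, y_{n+1}) = (x₁x_n + 21y₁y_n, x₁y_n + y₁x_n) repeatedly.
  From (x_1, y_1) = (55, 12): x_2 = 55·55 + 21·12·12 = 6049; y_2 = 55·12 + 12·55 = 1320.
  From (x_2, y_2) = (6049, 1320): x_3 = 55·6049 + 21·12·1320 = 665335; y_3 = 55·1320 + 12·6049 = 145188.
  From (x_3, y_3) = (665335, 145188): x_4 = 55·665335 + 21·12·145188 = 73180801; y_4 = 55·145188 + 12·665335 = 15969360.
Step 3: Verify x_4² - 21·y_4² = 5355429635001601 - 5355429635001600 = 1 (should be 1). ✓

(x_1, y_1) = (55, 12); (x_4, y_4) = (73180801, 15969360).


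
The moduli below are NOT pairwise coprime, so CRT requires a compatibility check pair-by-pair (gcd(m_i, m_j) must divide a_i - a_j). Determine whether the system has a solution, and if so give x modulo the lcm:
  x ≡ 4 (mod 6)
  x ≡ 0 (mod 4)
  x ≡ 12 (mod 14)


Moduli 6, 4, 14 are not pairwise coprime, so CRT works modulo lcm(m_i) when all pairwise compatibility conditions hold.
Pairwise compatibility: gcd(m_i, m_j) must divide a_i - a_j for every pair.
Merge one congruence at a time:
  Start: x ≡ 4 (mod 6).
  Combine with x ≡ 0 (mod 4): gcd(6, 4) = 2; 0 - 4 = -4, which IS divisible by 2, so compatible.
    Write x = 4 + 6·t and substitute into x ≡ 0 (mod 4): 6·t ≡ 0 − 4 = -4 (mod 4).
    Divide the congruence (and modulus) by g = 2: 3·t ≡ -2 (mod 2).
    Reduce coefficients mod 2: 1·t ≡ 0 (mod 2).
    So t ≡ 0 (mod 2).
    Then x = 4 + 6·0 = 4, valid modulo lcm(6, 4) = 12: x ≡ 4 (mod 12).
  Combine with x ≡ 12 (mod 14): gcd(12, 14) = 2; 12 - 4 = 8, which IS divisible by 2, so compatible.
    Write x = 4 + 12·t and substitute into x ≡ 12 (mod 14): 12·t ≡ 12 − 4 = 8 (mod 14).
    Divide the congruence (and modulus) by g = 2: 6·t ≡ 4 (mod 7).
    The inverse of 6 mod 7 is 6 (since 6·6 = 36 = 5·7 + 1), so t ≡ 6·4 = 24 ≡ 3 (mod 7).
    Then x = 4 + 12·3 = 40, valid modulo lcm(12, 14) = 84: x ≡ 40 (mod 84).
Verify: 40 mod 6 = 4, 40 mod 4 = 0, 40 mod 14 = 12.

x ≡ 40 (mod 84).


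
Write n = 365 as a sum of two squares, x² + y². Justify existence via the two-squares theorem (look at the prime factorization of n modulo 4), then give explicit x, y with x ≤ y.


Step 1: Factor n = 365 = 5 · 73.
Step 2: Check the mod-4 condition on each prime factor: 5 ≡ 1 (mod 4), exponent 1; 73 ≡ 1 (mod 4), exponent 1.
All primes ≡ 3 (mod 4) appear to even exponent (or don't appear), so by the two-squares theorem n IS expressible as a sum of two squares.
Step 3: Build a representation. Here n = 5 · 73 is a product of primes ≡ 1 (mod 4). Each prime p ≡ 1 (mod 4) is itself a sum of two squares; find a² by testing p − a² for a perfect square:
  5: 5 − 1² = 4 = 2² ⇒ 5 = 1² + 2².
  73: 73 − 1² = 72, 73 − 2² = 69, 73 − 3² = 64 = 8² ⇒ 73 = 3² + 8².
  Combine using the Brahmagupta–Fibonacci identity (a² + b²)(c² + d²) = (ac − bd)² + (ad + bc)² = (ac + bd)² + (ad − bc)²:
  5 · 73 = 365: from (1² + 2²)(3² + 8²), take (1·3 − 2·8, 1·8 + 2·3) = (3 − 16, 8 + 6) = (-13, 14); dropping signs (only squares matter) gives (13, 14); check 13² + 14² = 169 + 196 = 365 ✓.
Step 4: Order so x ≤ y and verify: 13² + 14² = 169 + 196 = 365 = n. ✓

n = 365 = 13² + 14² (one valid representation with x ≤ y).


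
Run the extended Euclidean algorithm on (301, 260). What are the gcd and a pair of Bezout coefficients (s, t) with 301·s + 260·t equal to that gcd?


Euclidean algorithm on (301, 260) — divide until remainder is 0:
  301 = 1 · 260 + 41
  260 = 6 · 41 + 14
  41 = 2 · 14 + 13
  14 = 1 · 13 + 1
  13 = 13 · 1 + 0
gcd(301, 260) = 1.
Track Bezout coefficients alongside the remainders: start with r₀ = 301 = a·1 + b·0 (s = 1, t = 0) and r₁ = 260 = a·0 + b·1 (s = 0, t = 1); each new remainder r_{k+1} = r_{k-1} − q_k·r_k inherits s_{k+1} = s_{k-1} − q_k·s_k, t_{k+1} = t_{k-1} − q_k·t_k, so r_k = a·s_k + b·t_k at every step:
  q = 1: r = 41, s = 1 − 1·0 = 1, t = 0 − 1·1 = -1  (check: 301·1 + 260·(-1) = 41)
  q = 6: r = 14, s = 0 − 6·1 = -6, t = 1 − 6·(-1) = 7  (check: 301·(-6) + 260·7 = 14)
  q = 2: r = 13, s = 1 − 2·(-6) = 13, t = -1 − 2·7 = -15  (check: 301·13 + 260·(-15) = 13)
  q = 1: r = 1, s = -6 − 1·13 = -19, t = 7 − 1·(-15) = 22  (check: 301·(-19) + 260·22 = 1)
The row with r = 1 (the gcd) gives the Bezout coefficients s = -19, t = 22.
Result: 301 · (-19) + 260 · (22) = 1.

gcd(301, 260) = 1; s = -19, t = 22 (check: 301·(-19) + 260·22 = 1).


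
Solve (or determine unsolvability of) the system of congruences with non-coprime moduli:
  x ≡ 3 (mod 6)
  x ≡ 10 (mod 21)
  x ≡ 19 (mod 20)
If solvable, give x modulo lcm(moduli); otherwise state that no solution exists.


Moduli 6, 21, 20 are not pairwise coprime, so CRT works modulo lcm(m_i) when all pairwise compatibility conditions hold.
Pairwise compatibility: gcd(m_i, m_j) must divide a_i - a_j for every pair.
Merge one congruence at a time:
  Start: x ≡ 3 (mod 6).
  Combine with x ≡ 10 (mod 21): gcd(6, 21) = 3, and 10 - 3 = 7 is NOT divisible by 3.
    ⇒ system is inconsistent (no integer solution).

No solution (the system is inconsistent).


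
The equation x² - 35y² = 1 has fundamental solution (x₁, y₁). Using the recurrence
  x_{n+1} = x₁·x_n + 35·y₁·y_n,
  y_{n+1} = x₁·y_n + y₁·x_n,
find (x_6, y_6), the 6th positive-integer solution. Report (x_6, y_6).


Step 1: Find the fundamental solution (x₁, y₁) of x² - 35y² = 1.
  Expand √35 as a continued fraction. a₀ = ⌊√35⌋ = 5; iterate m_{k+1} = d_k·a_k − m_k, d_{k+1} = (35 − m_{k+1}²)/d_k, a_{k+1} = ⌊(a₀ + m_{k+1})/d_{k+1}⌋ (starting m₀ = 0, d₀ = 1), with convergents p_k = a_k·p_{k-1} + p_{k-2}, q_k = a_k·q_{k-1} + q_{k-2} (p₋₁ = 1, q₋₁ = 0):
  k = 0: a₀ = 5; p₀/q₀ = 5/1; p₀² − 35·q₀² = 25 − 35 = -10.
  k = 1: m = 5, d = 10, a = ⌊(5 + 5)/10⌋ = 1; p/q = (1·5 + 1)/(1·1 + 0) = 6/1; p² − 35·q² = 36 − 35 = 1.
  The first convergent with p² − 35·q² = 1 gives the fundamental solution (x₁, y₁) = (6, 1).
Step 2: Apply the recurrence (x_{n+1}, y_{n+1}) = (x₁x_n + 35y₁y_n, x₁y_n + y₁x_n) repeatedly.
  From (x_1, y_1) = (6, 1): x_2 = 6·6 + 35·1·1 = 71; y_2 = 6·1 + 1·6 = 12.
  From (x_2, y_2) = (71, 12): x_3 = 6·71 + 35·1·12 = 846; y_3 = 6·12 + 1·71 = 143.
  From (x_3, y_3) = (846, 143): x_4 = 6·846 + 35·1·143 = 10081; y_4 = 6·143 + 1·846 = 1704.
  From (x_4, y_4) = (10081, 1704): x_5 = 6·10081 + 35·1·1704 = 120126; y_5 = 6·1704 + 1·10081 = 20305.
  From (x_5, y_5) = (120126, 20305): x_6 = 6·120126 + 35·1·20305 = 1431431; y_6 = 6·20305 + 1·120126 = 241956.
Step 3: Verify x_6² - 35·y_6² = 2048994707761 - 2048994707760 = 1 (should be 1). ✓

(x_1, y_1) = (6, 1); (x_6, y_6) = (1431431, 241956).


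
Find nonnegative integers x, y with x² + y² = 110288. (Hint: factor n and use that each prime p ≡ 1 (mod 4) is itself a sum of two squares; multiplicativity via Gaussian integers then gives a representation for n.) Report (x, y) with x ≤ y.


Step 1: Factor n = 110288 = 2^4 · 61 · 113.
Step 2: Check the mod-4 condition on each prime factor: 2 = 2 (special); 61 ≡ 1 (mod 4), exponent 1; 113 ≡ 1 (mod 4), exponent 1.
All primes ≡ 3 (mod 4) appear to even exponent (or don't appear), so by the two-squares theorem n IS expressible as a sum of two squares.
Step 3: Build a representation. Group n = k² · m with k = 4 and m = 61 · 113 = 6893 (a product of primes ≡ 1 (mod 4)); a representation of m scales to one of n via (k·x)² + (k·y)² = k²(x² + y²). Each prime p ≡ 1 (mod 4) is itself a sum of two squares; find a² by testing p − a² for a perfect square:
  61: 61 − 1² = 60, 61 − 2² = 57, 61 − 3² = 52, 61 − 4² = 45, 61 − 5² = 36 = 6² ⇒ 61 = 5² + 6².
  113: 113 − 1² = 112, 113 − 2² = 109, 113 − 3² = 104, 113 − 4² = 97, 113 − 5² = 88, 113 − 6² = 77, 113 − 7² = 64 = 8² ⇒ 113 = 7² + 8².
  Combine using the Brahmagupta–Fibonacci identity (a² + b²)(c² + d²) = (ac − bd)² + (ad + bc)² = (ac + bd)² + (ad − bc)²:
  61 · 113 = 6893: from (5² + 6²)(7² + 8²), take (5·7 − 6·8, 5·8 + 6·7) = (35 − 48, 40 + 42) = (-13, 82); dropping signs (only squares matter) gives (13, 82); check 13² + 82² = 169 + 6724 = 6893 ✓.
  Scale by k = 4: (4·13, 4·82) = (52, 328).
Step 4: Order so x ≤ y and verify: 52² + 328² = 2704 + 107584 = 110288 = n. ✓

n = 110288 = 52² + 328² (one valid representation with x ≤ y).


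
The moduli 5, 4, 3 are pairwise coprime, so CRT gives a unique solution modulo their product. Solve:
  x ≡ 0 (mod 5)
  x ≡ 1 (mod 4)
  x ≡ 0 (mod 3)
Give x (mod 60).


Moduli 5, 4, 3 are pairwise coprime; by CRT there is a unique solution modulo M = 5 · 4 · 3 = 60.
Solve pairwise, accumulating the modulus:
  Start with x ≡ 0 (mod 5).
  Combine with x ≡ 1 (mod 4): since gcd(5, 4) = 1, we get a unique residue mod 20.
    Write x = 0 + 5·t and substitute into x ≡ 1 (mod 4): 5·t ≡ 1 − 0 = 1 (mod 4).
    Reduce coefficients mod 4: 1·t ≡ 1 (mod 4).
    So t ≡ 1 (mod 4).
    Then x = 0 + 5·1 = 5, valid modulo lcm(5, 4) = 20: x ≡ 5 (mod 20).
  Combine with x ≡ 0 (mod 3): since gcd(20, 3) = 1, we get a unique residue mod 60.
    Write x = 5 + 20·t and substitute into x ≡ 0 (mod 3): 20·t ≡ 0 − 5 = -5 (mod 3).
    Reduce coefficients mod 3: 2·t ≡ 1 (mod 3).
    The inverse of 2 mod 3 is 2 (since 2·2 = 4 = 1·3 + 1), so t ≡ 2·1 = 2 ≡ 2 (mod 3).
    Then x = 5 + 20·2 = 45, valid modulo lcm(20, 3) = 60: x ≡ 45 (mod 60).
Verify: 45 mod 5 = 0 ✓, 45 mod 4 = 1 ✓, 45 mod 3 = 0 ✓.

x ≡ 45 (mod 60).


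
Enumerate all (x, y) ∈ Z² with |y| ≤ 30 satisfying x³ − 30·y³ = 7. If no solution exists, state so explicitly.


The equation is x³ - 30y³ = 7. For fixed y, x³ = 30·y³ + 7, so a solution requires the RHS to be a perfect cube.
Strategy: iterate y from -30 to 30, compute RHS = 30·y³ + 7, and check whether it is a (positive or negative) perfect cube.
Check small values of y:
  y = 0: RHS = 7 is not a perfect cube.
  y = 1: RHS = 37 is not a perfect cube.
  y = -1: RHS = -23 is not a perfect cube.
  y = 2: RHS = 247 is not a perfect cube.
  y = -2: RHS = -233 is not a perfect cube.
  y = 3: RHS = 817 is not a perfect cube.
  y = -3: RHS = -803 is not a perfect cube.
Continuing the search up to |y| = 30 finds no solutions either.
No (x, y) in the scanned range satisfies the equation.

No integer solutions with |y| ≤ 30.


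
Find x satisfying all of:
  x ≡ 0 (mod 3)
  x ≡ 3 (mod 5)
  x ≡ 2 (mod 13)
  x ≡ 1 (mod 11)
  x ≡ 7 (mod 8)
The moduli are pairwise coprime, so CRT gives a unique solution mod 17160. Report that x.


Product of moduli M = 3 · 5 · 13 · 11 · 8 = 17160.
Merge one congruence at a time:
  Start: x ≡ 0 (mod 3).
  Combine with x ≡ 3 (mod 5); new modulus lcm = 15.
    Write x = 0 + 3·t and substitute into x ≡ 3 (mod 5): 3·t ≡ 3 − 0 = 3 (mod 5).
    The inverse of 3 mod 5 is 2 (since 3·2 = 6 = 1·5 + 1), so t ≡ 2·3 = 6 ≡ 1 (mod 5).
    Then x = 0 + 3·1 = 3, valid modulo lcm(3, 5) = 15: x ≡ 3 (mod 15).
  Combine with x ≡ 2 (mod 13); new modulus lcm = 195.
    Write x = 3 + 15·t and substitute into x ≡ 2 (mod 13): 15·t ≡ 2 − 3 = -1 (mod 13).
    Reduce coefficients mod 13: 2·t ≡ 12 (mod 13).
    The inverse of 2 mod 13 is 7 (since 2·7 = 14 = 1·13 + 1), so t ≡ 7·12 = 84 ≡ 6 (mod 13).
    Then x = 3 + 15·6 = 93, valid modulo lcm(15, 13) = 195: x ≡ 93 (mod 195).
  Combine with x ≡ 1 (mod 11); new modulus lcm = 2145.
    Write x = 93 + 195·t and substitute into x ≡ 1 (mod 11): 195·t ≡ 1 − 93 = -92 (mod 11).
    Reduce coefficients mod 11: 8·t ≡ 7 (mod 11).
    The inverse of 8 mod 11 is 7 (since 8·7 = 56 = 5·11 + 1), so t ≡ 7·7 = 49 ≡ 5 (mod 11).
    Then x = 93 + 195·5 = 1068, valid modulo lcm(195, 11) = 2145: x ≡ 1068 (mod 2145).
  Combine with x ≡ 7 (mod 8); new modulus lcm = 17160.
    Write x = 1068 + 2145·t and substitute into x ≡ 7 (mod 8): 2145·t ≡ 7 − 1068 = -1061 (mod 8).
    Reduce coefficients mod 8: 1·t ≡ 3 (mod 8).
    So t ≡ 3 (mod 8).
    Then x = 1068 + 2145·3 = 7503, valid modulo lcm(2145, 8) = 17160: x ≡ 7503 (mod 17160).
Verify against each original: 7503 mod 3 = 0, 7503 mod 5 = 3, 7503 mod 13 = 2, 7503 mod 11 = 1, 7503 mod 8 = 7.

x ≡ 7503 (mod 17160).


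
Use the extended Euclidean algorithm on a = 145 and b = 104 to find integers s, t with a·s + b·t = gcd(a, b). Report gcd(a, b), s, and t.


Euclidean algorithm on (145, 104) — divide until remainder is 0:
  145 = 1 · 104 + 41
  104 = 2 · 41 + 22
  41 = 1 · 22 + 19
  22 = 1 · 19 + 3
  19 = 6 · 3 + 1
  3 = 3 · 1 + 0
gcd(145, 104) = 1.
Track Bezout coefficients alongside the remainders: start with r₀ = 145 = a·1 + b·0 (s = 1, t = 0) and r₁ = 104 = a·0 + b·1 (s = 0, t = 1); each new remainder r_{k+1} = r_{k-1} − q_k·r_k inherits s_{k+1} = s_{k-1} − q_k·s_k, t_{k+1} = t_{k-1} − q_k·t_k, so r_k = a·s_k + b·t_k at every step:
  q = 1: r = 41, s = 1 − 1·0 = 1, t = 0 − 1·1 = -1  (check: 145·1 + 104·(-1) = 41)
  q = 2: r = 22, s = 0 − 2·1 = -2, t = 1 − 2·(-1) = 3  (check: 145·(-2) + 104·3 = 22)
  q = 1: r = 19, s = 1 − 1·(-2) = 3, t = -1 − 1·3 = -4  (check: 145·3 + 104·(-4) = 19)
  q = 1: r = 3, s = -2 − 1·3 = -5, t = 3 − 1·(-4) = 7  (check: 145·(-5) + 104·7 = 3)
  q = 6: r = 1, s = 3 − 6·(-5) = 33, t = -4 − 6·7 = -46  (check: 145·33 + 104·(-46) = 1)
The row with r = 1 (the gcd) gives the Bezout coefficients s = 33, t = -46.
Result: 145 · (33) + 104 · (-46) = 1.

gcd(145, 104) = 1; s = 33, t = -46 (check: 145·33 + 104·(-46) = 1).
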